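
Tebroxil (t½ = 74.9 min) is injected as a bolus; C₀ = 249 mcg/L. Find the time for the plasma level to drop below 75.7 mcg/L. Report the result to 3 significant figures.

k = ln 2 / 74.9 = 0.009254 min⁻¹
C(t) = C₀ e^(−kt)  ⇒  t = ln(C₀/C) / k
t = ln(249/75.7) / 0.009254 = 1.191 / 0.009254 ≈ 129 minutes

129 minutes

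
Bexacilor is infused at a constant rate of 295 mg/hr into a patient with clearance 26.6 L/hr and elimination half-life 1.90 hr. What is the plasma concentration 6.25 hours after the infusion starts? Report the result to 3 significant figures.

Css = rate / CL = 295 / 26.6 = 11.09 mg/L
k = ln 2 / 1.90 = 0.3648 hr⁻¹
C(t) = Css (1 − e^(−kt)) = 11.09 × (1 − e^(−2.280)) = 11.09 × 0.8977 ≈ 9.96 mg/L

9.96 mg/L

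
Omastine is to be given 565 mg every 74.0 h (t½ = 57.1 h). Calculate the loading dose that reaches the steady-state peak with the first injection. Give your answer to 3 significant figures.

k = ln 2 / 57.1 = 0.01214 h⁻¹
Accumulation ratio R = 1 / (1 − e^(−kτ)) = 1 / (1 − e^(−0.01214×74.0)) = 1 / (1 − 0.4073) = 1.687
Loading dose = maintenance dose × R = 565 × 1.687 ≈ 953 mg

953 mg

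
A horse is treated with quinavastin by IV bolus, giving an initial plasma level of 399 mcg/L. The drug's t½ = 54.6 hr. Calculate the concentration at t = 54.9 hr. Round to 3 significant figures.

k = ln 2 / 54.6 = 0.01270 hr⁻¹
54.9 hr is 1.005 half-lives, so C = 399 × (1/2)^1.005 = 399 × 0.4981 ≈ 199 mcg/L

199 mcg/L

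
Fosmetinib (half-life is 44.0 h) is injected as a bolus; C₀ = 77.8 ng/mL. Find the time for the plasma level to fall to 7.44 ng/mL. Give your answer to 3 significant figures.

k = ln 2 / 44.0 = 0.01575 h⁻¹
C(t) = C₀ e^(−kt)  ⇒  t = ln(C₀/C) / k
t = ln(77.8/7.44) / 0.01575 = 2.347 / 0.01575 ≈ 149 hours

149 hours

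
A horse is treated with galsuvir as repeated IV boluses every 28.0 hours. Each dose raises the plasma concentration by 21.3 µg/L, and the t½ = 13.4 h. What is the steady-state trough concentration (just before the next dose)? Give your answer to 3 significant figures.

k = ln 2 / 13.4 = 0.05173 h⁻¹
Fraction remaining after one interval: e^(−kτ) = e^(−0.05173 × 28.0) = 0.2350
R = 1 / (1 − 0.2350) = 1.307
Css,max = 21.3 × 1.307 = 27.84 µg/L
Css,min = Css,max × e^(−kτ) = 27.84 × 0.2350 ≈ 6.54 µg/L

6.54 µg/L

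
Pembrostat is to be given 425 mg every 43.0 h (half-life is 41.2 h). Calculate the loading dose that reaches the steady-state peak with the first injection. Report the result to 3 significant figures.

k = ln 2 / 41.2 = 0.01682 h⁻¹
Accumulation ratio R = 1 / (1 − e^(−kτ)) = 1 / (1 − e^(−0.01682×43.0)) = 1 / (1 − 0.4851) = 1.942
Loading dose = maintenance dose × R = 425 × 1.942 ≈ 825 mg

825 mg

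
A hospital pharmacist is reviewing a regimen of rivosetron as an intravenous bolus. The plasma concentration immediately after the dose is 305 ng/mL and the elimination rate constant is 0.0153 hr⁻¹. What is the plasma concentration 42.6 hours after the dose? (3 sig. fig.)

C(t) = C₀ e^(−kt) = 305 × e^(−0.01530 × 42.6) = 305 × e^(−0.6518) = 305 × 0.5211 ≈ 159 ng/mL

159 ng/mL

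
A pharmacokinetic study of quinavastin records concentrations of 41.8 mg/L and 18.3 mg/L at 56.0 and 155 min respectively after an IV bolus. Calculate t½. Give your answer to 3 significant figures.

k = ln(C₁/C₂) / (t₂ − t₁) = ln(41.8/18.3) / (155 − 56.0)
  = 0.8260 / 99.00 = 0.008343 min⁻¹
t½ = ln 2 / k = ln 2 / 0.008343 ≈ 83.1 minutes

83.1 minutes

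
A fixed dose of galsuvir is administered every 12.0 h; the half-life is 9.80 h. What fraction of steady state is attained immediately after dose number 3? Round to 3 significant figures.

0.922

k = ln 2 / 9.80 = 0.07073 h⁻¹
f_n = 1 − e^(−nkτ) = 1 − e^(−3 × 0.07073 × 12.0) = 1 − e^(−2.546) = 1 − 0.07837 ≈ 0.922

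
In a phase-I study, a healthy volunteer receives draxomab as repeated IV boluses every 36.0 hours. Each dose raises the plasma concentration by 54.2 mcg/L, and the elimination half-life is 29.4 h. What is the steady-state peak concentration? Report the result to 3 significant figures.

k = ln 2 / 29.4 = 0.02358 h⁻¹
Fraction remaining after one interval: e^(−kτ) = e^(−0.02358 × 36.0) = 0.4279
R = 1 / (1 − 0.4279) = 1.748
Css,max = 54.2 × 1.748 ≈ 94.7 mcg/L

94.7 mcg/L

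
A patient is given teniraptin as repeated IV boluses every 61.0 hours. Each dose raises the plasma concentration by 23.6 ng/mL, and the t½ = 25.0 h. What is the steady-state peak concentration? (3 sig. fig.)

28.9 ng/mL

k = ln 2 / 25.0 = 0.02773 h⁻¹
Fraction remaining after one interval: e^(−kτ) = e^(−0.02773 × 61.0) = 0.1843
R = 1 / (1 − 0.1843) = 1.226
Css,max = 23.6 × 1.226 ≈ 28.9 ng/mL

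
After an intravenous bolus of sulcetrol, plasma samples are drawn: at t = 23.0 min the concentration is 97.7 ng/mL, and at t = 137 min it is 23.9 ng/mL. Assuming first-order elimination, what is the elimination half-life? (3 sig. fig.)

k = ln(C₁/C₂) / (t₂ − t₁) = ln(97.7/23.9) / (137 − 23.0)
  = 1.408 / 114.0 = 0.01235 min⁻¹
t½ = ln 2 / k = ln 2 / 0.01235 ≈ 56.1 minutes

56.1 minutes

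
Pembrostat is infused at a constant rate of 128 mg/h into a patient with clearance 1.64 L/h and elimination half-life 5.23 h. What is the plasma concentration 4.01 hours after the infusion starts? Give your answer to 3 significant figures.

Css = rate / CL = 128 / 1.64 = 78.05 mg/L
k = ln 2 / 5.23 = 0.1325 h⁻¹
C(t) = Css (1 − e^(−kt)) = 78.05 × (1 − e^(−0.5315)) = 78.05 × 0.4123 ≈ 32.2 mg/L

32.2 mg/L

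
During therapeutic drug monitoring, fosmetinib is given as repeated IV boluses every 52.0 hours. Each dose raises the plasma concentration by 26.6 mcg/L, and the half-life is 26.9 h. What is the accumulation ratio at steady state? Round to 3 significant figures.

1.35

k = ln 2 / 26.9 = 0.02577 h⁻¹
Fraction remaining after one interval: e^(−kτ) = e^(−0.02577 × 52.0) = 0.2619
R = 1 / (1 − 0.2619) = 1 / 0.7381 ≈ 1.35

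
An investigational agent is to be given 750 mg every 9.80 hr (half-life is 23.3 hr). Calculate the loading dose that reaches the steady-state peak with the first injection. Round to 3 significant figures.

2970 mg

k = ln 2 / 23.3 = 0.02975 hr⁻¹
Accumulation ratio R = 1 / (1 − e^(−kτ)) = 1 / (1 − e^(−0.02975×9.80)) = 1 / (1 − 0.7471) = 3.954
Loading dose = maintenance dose × R = 750 × 3.954 ≈ 2970 mg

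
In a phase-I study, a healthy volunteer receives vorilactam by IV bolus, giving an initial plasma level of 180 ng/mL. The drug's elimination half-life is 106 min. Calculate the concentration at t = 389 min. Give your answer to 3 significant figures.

k = ln 2 / 106 = 0.006539 min⁻¹
389 min is 3.670 half-lives, so C = 180 × (1/2)^3.670 = 180 × 0.07857 ≈ 14.1 ng/mL

14.1 ng/mL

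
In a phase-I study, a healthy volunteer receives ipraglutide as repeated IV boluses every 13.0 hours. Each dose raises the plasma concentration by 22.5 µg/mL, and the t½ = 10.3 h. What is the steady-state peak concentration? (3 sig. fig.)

k = ln 2 / 10.3 = 0.06730 h⁻¹
Fraction remaining after one interval: e^(−kτ) = e^(−0.06730 × 13.0) = 0.4169
R = 1 / (1 − 0.4169) = 1.715
Css,max = 22.5 × 1.715 ≈ 38.6 µg/mL

38.6 µg/mL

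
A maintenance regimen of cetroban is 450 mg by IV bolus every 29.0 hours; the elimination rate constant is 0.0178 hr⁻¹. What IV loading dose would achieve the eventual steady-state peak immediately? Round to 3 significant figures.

Accumulation ratio R = 1 / (1 − e^(−kτ)) = 1 / (1 − e^(−0.01780×29.0)) = 1 / (1 − 0.5968) = 2.480
Loading dose = maintenance dose × R = 450 × 2.480 ≈ 1120 mg

1120 mg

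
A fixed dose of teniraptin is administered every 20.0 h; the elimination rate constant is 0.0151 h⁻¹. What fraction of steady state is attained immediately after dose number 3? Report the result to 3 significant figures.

0.596

f_n = 1 − e^(−nkτ) = 1 − e^(−3 × 0.01510 × 20.0) = 1 − e^(−0.9060) = 1 − 0.4041 ≈ 0.596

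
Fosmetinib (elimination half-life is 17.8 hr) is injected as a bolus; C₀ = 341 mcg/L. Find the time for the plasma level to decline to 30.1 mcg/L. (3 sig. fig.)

k = ln 2 / 17.8 = 0.03894 hr⁻¹
C(t) = C₀ e^(−kt)  ⇒  t = ln(C₀/C) / k
t = ln(341/30.1) / 0.03894 = 2.427 / 0.03894 ≈ 62.3 hours

62.3 hours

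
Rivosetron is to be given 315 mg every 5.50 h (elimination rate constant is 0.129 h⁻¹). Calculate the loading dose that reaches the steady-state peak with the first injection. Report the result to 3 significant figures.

Accumulation ratio R = 1 / (1 − e^(−kτ)) = 1 / (1 − e^(−0.1290×5.50)) = 1 / (1 − 0.4919) = 1.968
Loading dose = maintenance dose × R = 315 × 1.968 ≈ 620 mg

620 mg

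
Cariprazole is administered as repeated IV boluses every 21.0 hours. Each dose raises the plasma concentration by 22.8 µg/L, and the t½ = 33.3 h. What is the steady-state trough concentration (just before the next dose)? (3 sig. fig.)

41.6 µg/L

k = ln 2 / 33.3 = 0.02082 h⁻¹
Fraction remaining after one interval: e^(−kτ) = e^(−0.02082 × 21.0) = 0.6459
R = 1 / (1 − 0.6459) = 2.824
Css,max = 22.8 × 2.824 = 64.39 µg/L
Css,min = Css,max × e^(−kτ) = 64.39 × 0.6459 ≈ 41.6 µg/L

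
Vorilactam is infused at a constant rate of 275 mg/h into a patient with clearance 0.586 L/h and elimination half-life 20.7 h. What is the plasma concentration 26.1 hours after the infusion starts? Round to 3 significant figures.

273 µg/mL

Css = rate / CL = 275 / 0.586 = 469.3 µg/mL
k = ln 2 / 20.7 = 0.03349 h⁻¹
C(t) = Css (1 − e^(−kt)) = 469.3 × (1 − e^(−0.8740)) = 469.3 × 0.5827 ≈ 273 µg/mL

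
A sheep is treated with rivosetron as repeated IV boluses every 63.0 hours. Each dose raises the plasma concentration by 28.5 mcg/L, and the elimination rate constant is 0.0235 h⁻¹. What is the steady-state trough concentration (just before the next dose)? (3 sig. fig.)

Fraction remaining after one interval: e^(−kτ) = e^(−0.02350 × 63.0) = 0.2275
R = 1 / (1 − 0.2275) = 1.295
Css,max = 28.5 × 1.295 = 36.89 mcg/L
Css,min = Css,max × e^(−kτ) = 36.89 × 0.2275 ≈ 8.39 mcg/L

8.39 mcg/L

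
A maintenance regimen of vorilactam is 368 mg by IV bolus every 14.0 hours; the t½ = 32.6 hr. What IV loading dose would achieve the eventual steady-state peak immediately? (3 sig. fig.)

k = ln 2 / 32.6 = 0.02126 hr⁻¹
Accumulation ratio R = 1 / (1 − e^(−kτ)) = 1 / (1 − e^(−0.02126×14.0)) = 1 / (1 − 0.7425) = 3.884
Loading dose = maintenance dose × R = 368 × 3.884 ≈ 1430 mg

1430 mg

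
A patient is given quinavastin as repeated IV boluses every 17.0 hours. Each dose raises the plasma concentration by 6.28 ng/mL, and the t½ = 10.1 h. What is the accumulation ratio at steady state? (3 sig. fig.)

k = ln 2 / 10.1 = 0.06863 h⁻¹
Fraction remaining after one interval: e^(−kτ) = e^(−0.06863 × 17.0) = 0.3114
R = 1 / (1 − 0.3114) = 1 / 0.6886 ≈ 1.45

1.45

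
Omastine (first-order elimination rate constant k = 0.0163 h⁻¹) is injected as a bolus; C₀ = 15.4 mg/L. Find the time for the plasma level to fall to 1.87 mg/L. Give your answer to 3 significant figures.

129 hours

C(t) = C₀ e^(−kt)  ⇒  t = ln(C₀/C) / k
t = ln(15.4/1.87) / 0.01630 = 2.108 / 0.01630 ≈ 129 hours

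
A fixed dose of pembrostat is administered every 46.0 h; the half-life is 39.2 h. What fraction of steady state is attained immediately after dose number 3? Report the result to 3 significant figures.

k = ln 2 / 39.2 = 0.01768 h⁻¹
f_n = 1 − e^(−nkτ) = 1 − e^(−3 × 0.01768 × 46.0) = 1 − e^(−2.440) = 1 − 0.08715 ≈ 0.913

0.913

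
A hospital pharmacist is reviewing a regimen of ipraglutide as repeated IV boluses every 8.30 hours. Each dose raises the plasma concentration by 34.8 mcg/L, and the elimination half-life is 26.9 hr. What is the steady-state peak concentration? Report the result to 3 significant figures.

k = ln 2 / 26.9 = 0.02577 hr⁻¹
Fraction remaining after one interval: e^(−kτ) = e^(−0.02577 × 8.30) = 0.8075
R = 1 / (1 − 0.8075) = 5.194
Css,max = 34.8 × 5.194 ≈ 181 mcg/L

181 mcg/L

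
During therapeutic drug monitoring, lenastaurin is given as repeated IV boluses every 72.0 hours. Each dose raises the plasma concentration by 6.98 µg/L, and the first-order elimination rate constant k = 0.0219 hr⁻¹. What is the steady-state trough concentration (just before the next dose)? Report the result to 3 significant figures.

Fraction remaining after one interval: e^(−kτ) = e^(−0.02190 × 72.0) = 0.2066
R = 1 / (1 − 0.2066) = 1.260
Css,max = 6.98 × 1.260 = 8.798 µg/L
Css,min = Css,max × e^(−kτ) = 8.798 × 0.2066 ≈ 1.82 µg/L

1.82 µg/L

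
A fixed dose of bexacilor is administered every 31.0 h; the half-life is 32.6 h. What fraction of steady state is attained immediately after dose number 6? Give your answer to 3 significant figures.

0.981

k = ln 2 / 32.6 = 0.02126 h⁻¹
f_n = 1 − e^(−nkτ) = 1 − e^(−6 × 0.02126 × 31.0) = 1 − e^(−3.955) = 1 − 0.01916 ≈ 0.981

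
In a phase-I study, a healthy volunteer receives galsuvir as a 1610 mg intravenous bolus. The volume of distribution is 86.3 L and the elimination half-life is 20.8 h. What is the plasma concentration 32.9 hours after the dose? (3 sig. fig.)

6.23 µg/mL

C₀ = dose / V = 1610 / 86.3 = 18.66 µg/mL
k = ln 2 / 20.8 = 0.03332 h⁻¹
C(t) = C₀ e^(−kt) = 18.66 × e^(−0.03332 × 32.9) = 18.66 × e^(−1.096) = 18.66 × 0.3341 ≈ 6.23 µg/mL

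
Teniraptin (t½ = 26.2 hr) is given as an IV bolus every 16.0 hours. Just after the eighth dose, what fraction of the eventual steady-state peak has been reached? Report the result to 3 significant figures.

k = ln 2 / 26.2 = 0.02646 hr⁻¹
f_n = 1 − e^(−nkτ) = 1 − e^(−8 × 0.02646 × 16.0) = 1 − e^(−3.386) = 1 − 0.03383 ≈ 0.966

0.966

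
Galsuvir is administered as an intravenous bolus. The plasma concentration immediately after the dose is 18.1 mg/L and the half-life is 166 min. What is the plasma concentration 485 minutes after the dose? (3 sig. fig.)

2.39 mg/L

k = ln 2 / 166 = 0.004176 min⁻¹
C(t) = C₀ e^(−kt) = 18.1 × e^(−0.004176 × 485) = 18.1 × e^(−2.025) = 18.1 × 0.1320 ≈ 2.39 mg/L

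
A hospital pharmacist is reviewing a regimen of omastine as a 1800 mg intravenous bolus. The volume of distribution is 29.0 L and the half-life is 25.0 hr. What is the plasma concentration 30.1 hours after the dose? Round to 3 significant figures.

26.9 µg/mL

C₀ = dose / V = 1800 / 29.0 = 62.07 µg/mL
k = ln 2 / 25.0 = 0.02773 hr⁻¹
C(t) = C₀ e^(−kt) = 62.07 × e^(−0.02773 × 30.1) = 62.07 × e^(−0.8345) = 62.07 × 0.4341 ≈ 26.9 µg/mL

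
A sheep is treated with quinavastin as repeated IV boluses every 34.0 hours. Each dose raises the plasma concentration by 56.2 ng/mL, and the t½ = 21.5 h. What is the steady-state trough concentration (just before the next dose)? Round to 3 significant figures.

k = ln 2 / 21.5 = 0.03224 h⁻¹
Fraction remaining after one interval: e^(−kτ) = e^(−0.03224 × 34.0) = 0.3342
R = 1 / (1 − 0.3342) = 1.502
Css,max = 56.2 × 1.502 = 84.40 ng/mL
Css,min = Css,max × e^(−kτ) = 84.40 × 0.3342 ≈ 28.2 ng/mL

28.2 ng/mL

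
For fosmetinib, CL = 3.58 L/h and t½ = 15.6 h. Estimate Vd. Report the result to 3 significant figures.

80.6 L

k = ln 2 / t½ = ln 2 / 15.6 = 0.04443 h⁻¹
V = CL / k = 3.58 / 0.04443 ≈ 80.6 L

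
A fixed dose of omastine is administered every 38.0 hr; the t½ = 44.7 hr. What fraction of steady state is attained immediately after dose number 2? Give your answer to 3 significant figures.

k = ln 2 / 44.7 = 0.01551 hr⁻¹
f_n = 1 − e^(−nkτ) = 1 − e^(−2 × 0.01551 × 38.0) = 1 − e^(−1.179) = 1 − 0.3077 ≈ 0.692

0.692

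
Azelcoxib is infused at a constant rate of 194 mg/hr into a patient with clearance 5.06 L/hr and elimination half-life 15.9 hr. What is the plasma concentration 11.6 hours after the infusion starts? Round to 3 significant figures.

15.2 mg/L

Css = rate / CL = 194 / 5.06 = 38.34 mg/L
k = ln 2 / 15.9 = 0.04359 hr⁻¹
C(t) = Css (1 − e^(−kt)) = 38.34 × (1 − e^(−0.5057)) = 38.34 × 0.3969 ≈ 15.2 mg/L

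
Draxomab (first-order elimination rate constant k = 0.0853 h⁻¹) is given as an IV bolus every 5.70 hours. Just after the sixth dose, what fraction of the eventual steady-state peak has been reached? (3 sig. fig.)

f_n = 1 − e^(−nkτ) = 1 − e^(−6 × 0.08530 × 5.70) = 1 − e^(−2.917) = 1 − 0.05408 ≈ 0.946

0.946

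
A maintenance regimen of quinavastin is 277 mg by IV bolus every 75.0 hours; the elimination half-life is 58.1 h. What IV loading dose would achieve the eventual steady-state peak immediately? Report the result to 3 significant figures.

468 mg

k = ln 2 / 58.1 = 0.01193 h⁻¹
Accumulation ratio R = 1 / (1 − e^(−kτ)) = 1 / (1 − e^(−0.01193×75.0)) = 1 / (1 − 0.4087) = 1.691
Loading dose = maintenance dose × R = 277 × 1.691 ≈ 468 mg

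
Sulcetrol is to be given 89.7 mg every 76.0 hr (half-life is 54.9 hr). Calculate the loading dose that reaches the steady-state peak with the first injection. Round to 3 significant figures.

145 mg

k = ln 2 / 54.9 = 0.01263 hr⁻¹
Accumulation ratio R = 1 / (1 − e^(−kτ)) = 1 / (1 − e^(−0.01263×76.0)) = 1 / (1 − 0.3831) = 1.621
Loading dose = maintenance dose × R = 89.7 × 1.621 ≈ 145 mg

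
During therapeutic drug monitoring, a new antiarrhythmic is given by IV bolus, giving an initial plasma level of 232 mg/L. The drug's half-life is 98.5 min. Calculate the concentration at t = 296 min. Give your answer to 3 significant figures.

k = ln 2 / 98.5 = 0.007037 min⁻¹
C(t) = C₀ e^(−kt) = 232 × e^(−0.007037 × 296) = 232 × e^(−2.083) = 232 × 0.1246 ≈ 28.9 mg/L

28.9 mg/L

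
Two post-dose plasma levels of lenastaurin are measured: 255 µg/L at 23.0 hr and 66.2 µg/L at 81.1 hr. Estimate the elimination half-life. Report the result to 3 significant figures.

k = ln(C₁/C₂) / (t₂ − t₁) = ln(255/66.2) / (81.1 − 23.0)
  = 1.349 / 58.10 = 0.02321 hr⁻¹
t½ = ln 2 / k = ln 2 / 0.02321 ≈ 29.9 hours

29.9 hours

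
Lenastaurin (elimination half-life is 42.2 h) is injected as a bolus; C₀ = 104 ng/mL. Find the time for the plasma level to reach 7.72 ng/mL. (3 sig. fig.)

158 hours

k = ln 2 / 42.2 = 0.01643 h⁻¹
C(t) = C₀ e^(−kt)  ⇒  t = ln(C₀/C) / k
t = ln(104/7.72) / 0.01643 = 2.601 / 0.01643 ≈ 158 hours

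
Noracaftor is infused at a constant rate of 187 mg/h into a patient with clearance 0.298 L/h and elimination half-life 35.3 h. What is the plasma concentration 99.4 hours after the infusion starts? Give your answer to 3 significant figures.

Css = rate / CL = 187 / 0.298 = 627.5 mg/L
k = ln 2 / 35.3 = 0.01964 h⁻¹
C(t) = Css (1 − e^(−kt)) = 627.5 × (1 − e^(−1.952)) = 627.5 × 0.8580 ≈ 538 mg/L

538 mg/L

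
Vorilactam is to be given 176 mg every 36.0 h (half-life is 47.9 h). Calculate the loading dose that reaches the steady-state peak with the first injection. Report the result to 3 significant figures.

k = ln 2 / 47.9 = 0.01447 h⁻¹
Accumulation ratio R = 1 / (1 − e^(−kτ)) = 1 / (1 − e^(−0.01447×36.0)) = 1 / (1 − 0.5940) = 2.463
Loading dose = maintenance dose × R = 176 × 2.463 ≈ 433 mg

433 mg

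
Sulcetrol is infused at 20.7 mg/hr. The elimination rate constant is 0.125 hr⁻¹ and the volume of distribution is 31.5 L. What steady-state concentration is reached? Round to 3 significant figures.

CL = k · V = 0.125 × 31.5 = 3.938 L/hr
Css = rate / CL = 20.7 / 3.938 ≈ 5.26 mg/L

5.26 mg/L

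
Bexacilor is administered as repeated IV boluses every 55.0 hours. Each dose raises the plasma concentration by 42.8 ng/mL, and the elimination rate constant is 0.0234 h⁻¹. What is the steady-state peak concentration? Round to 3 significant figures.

Fraction remaining after one interval: e^(−kτ) = e^(−0.02340 × 55.0) = 0.2761
R = 1 / (1 − 0.2761) = 1.381
Css,max = 42.8 × 1.381 ≈ 59.1 ng/mL

59.1 ng/mL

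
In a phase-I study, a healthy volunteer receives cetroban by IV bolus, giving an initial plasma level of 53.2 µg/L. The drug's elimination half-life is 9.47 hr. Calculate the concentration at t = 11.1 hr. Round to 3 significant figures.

23.6 µg/L

k = ln 2 / 9.47 = 0.07319 hr⁻¹
11.1 hr is 1.172 half-lives, so C = 53.2 × (1/2)^1.172 = 53.2 × 0.4438 ≈ 23.6 µg/L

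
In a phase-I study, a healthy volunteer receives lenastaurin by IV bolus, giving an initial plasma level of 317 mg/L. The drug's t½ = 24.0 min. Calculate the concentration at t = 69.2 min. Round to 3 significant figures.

43.0 mg/L

k = ln 2 / 24.0 = 0.02888 min⁻¹
C(t) = C₀ e^(−kt) = 317 × e^(−0.02888 × 69.2) = 317 × e^(−1.999) = 317 × 0.1355 ≈ 43.0 mg/L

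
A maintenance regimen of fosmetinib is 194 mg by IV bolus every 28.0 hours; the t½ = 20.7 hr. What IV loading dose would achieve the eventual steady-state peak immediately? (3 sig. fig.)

319 mg

k = ln 2 / 20.7 = 0.03349 hr⁻¹
Accumulation ratio R = 1 / (1 − e^(−kτ)) = 1 / (1 − e^(−0.03349×28.0)) = 1 / (1 − 0.3916) = 1.644
Loading dose = maintenance dose × R = 194 × 1.644 ≈ 319 mg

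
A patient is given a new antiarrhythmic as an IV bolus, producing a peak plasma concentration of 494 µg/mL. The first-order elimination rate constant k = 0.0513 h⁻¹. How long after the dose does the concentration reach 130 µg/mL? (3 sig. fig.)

26.0 hours

C(t) = C₀ e^(−kt)  ⇒  t = ln(C₀/C) / k
t = ln(494/130) / 0.05130 = 1.335 / 0.05130 ≈ 26.0 hours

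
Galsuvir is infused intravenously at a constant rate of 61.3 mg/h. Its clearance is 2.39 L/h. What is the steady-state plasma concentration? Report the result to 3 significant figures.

25.6 µg/mL

Css = infusion rate / CL = 61.3 / 2.39 ≈ 25.6 µg/mL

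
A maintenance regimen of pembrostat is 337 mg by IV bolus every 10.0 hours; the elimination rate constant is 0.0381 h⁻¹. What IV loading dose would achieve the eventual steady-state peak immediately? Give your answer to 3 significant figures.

1060 mg

Accumulation ratio R = 1 / (1 − e^(−kτ)) = 1 / (1 − e^(−0.03810×10.0)) = 1 / (1 − 0.6832) = 3.156
Loading dose = maintenance dose × R = 337 × 3.156 ≈ 1060 mg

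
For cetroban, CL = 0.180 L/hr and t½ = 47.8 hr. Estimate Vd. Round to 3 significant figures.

12.4 L

k = ln 2 / t½ = ln 2 / 47.8 = 0.01450 hr⁻¹
V = CL / k = 0.180 / 0.01450 ≈ 12.4 L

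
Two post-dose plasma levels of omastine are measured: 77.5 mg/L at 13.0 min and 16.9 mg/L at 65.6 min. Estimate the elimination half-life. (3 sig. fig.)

23.9 minutes

k = ln(C₁/C₂) / (t₂ − t₁) = ln(77.5/16.9) / (65.6 − 13.0)
  = 1.523 / 52.60 = 0.02895 min⁻¹
t½ = ln 2 / k = ln 2 / 0.02895 ≈ 23.9 minutes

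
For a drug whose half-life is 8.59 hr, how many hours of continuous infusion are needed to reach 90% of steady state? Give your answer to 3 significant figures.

28.5 hours

k = ln 2 / 8.59 = 0.08069 hr⁻¹
f = 1 − e^(−kt)  ⇒  t = −ln(1 − f) / k
t = −ln(1 − 0.9) / 0.08069 = 2.303 / 0.08069 ≈ 28.5 hours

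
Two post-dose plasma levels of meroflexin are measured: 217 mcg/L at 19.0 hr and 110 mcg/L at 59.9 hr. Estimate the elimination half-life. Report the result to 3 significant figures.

k = ln(C₁/C₂) / (t₂ − t₁) = ln(217/110) / (59.9 − 19.0)
  = 0.6794 / 40.90 = 0.01661 hr⁻¹
t½ = ln 2 / k = ln 2 / 0.01661 ≈ 41.7 hours

41.7 hours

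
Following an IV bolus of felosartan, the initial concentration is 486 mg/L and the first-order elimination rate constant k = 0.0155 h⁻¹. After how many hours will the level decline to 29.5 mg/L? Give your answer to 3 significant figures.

C(t) = C₀ e^(−kt)  ⇒  t = ln(C₀/C) / k
t = ln(486/29.5) / 0.01550 = 2.802 / 0.01550 ≈ 181 hours

181 hours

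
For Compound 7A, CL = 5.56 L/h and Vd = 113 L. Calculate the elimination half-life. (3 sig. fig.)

14.1 hours

k = CL / V = 5.56 / 113 = 0.04920 h⁻¹
t½ = ln 2 / k = ln 2 / 0.04920 ≈ 14.1 hours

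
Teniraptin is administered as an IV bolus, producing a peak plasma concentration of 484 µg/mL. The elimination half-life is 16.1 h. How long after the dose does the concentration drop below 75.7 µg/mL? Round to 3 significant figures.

43.1 hours

k = ln 2 / 16.1 = 0.04305 h⁻¹
C(t) = C₀ e^(−kt)  ⇒  t = ln(C₀/C) / k
t = ln(484/75.7) / 0.04305 = 1.855 / 0.04305 ≈ 43.1 hours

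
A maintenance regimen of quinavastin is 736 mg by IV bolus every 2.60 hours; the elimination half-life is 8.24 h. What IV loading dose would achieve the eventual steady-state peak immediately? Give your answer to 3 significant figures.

3750 mg

k = ln 2 / 8.24 = 0.08412 h⁻¹
Accumulation ratio R = 1 / (1 − e^(−kτ)) = 1 / (1 − e^(−0.08412×2.60)) = 1 / (1 − 0.8036) = 5.090
Loading dose = maintenance dose × R = 736 × 5.090 ≈ 3750 mg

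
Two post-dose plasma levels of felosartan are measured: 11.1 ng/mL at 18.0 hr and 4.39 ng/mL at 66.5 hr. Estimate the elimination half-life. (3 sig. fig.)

k = ln(C₁/C₂) / (t₂ − t₁) = ln(11.1/4.39) / (66.5 − 18.0)
  = 0.9276 / 48.50 = 0.01913 hr⁻¹
t½ = ln 2 / k = ln 2 / 0.01913 ≈ 36.2 hours

36.2 hours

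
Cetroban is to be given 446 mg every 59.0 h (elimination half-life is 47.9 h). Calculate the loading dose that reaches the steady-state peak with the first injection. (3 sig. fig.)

k = ln 2 / 47.9 = 0.01447 h⁻¹
Accumulation ratio R = 1 / (1 − e^(−kτ)) = 1 / (1 − e^(−0.01447×59.0)) = 1 / (1 − 0.4258) = 1.742
Loading dose = maintenance dose × R = 446 × 1.742 ≈ 777 mg

777 mg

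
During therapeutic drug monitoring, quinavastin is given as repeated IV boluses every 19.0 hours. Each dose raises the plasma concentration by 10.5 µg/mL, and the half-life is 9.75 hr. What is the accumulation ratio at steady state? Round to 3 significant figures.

1.35

k = ln 2 / 9.75 = 0.07109 hr⁻¹
Fraction remaining after one interval: e^(−kτ) = e^(−0.07109 × 19.0) = 0.2590
R = 1 / (1 − 0.2590) = 1 / 0.7410 ≈ 1.35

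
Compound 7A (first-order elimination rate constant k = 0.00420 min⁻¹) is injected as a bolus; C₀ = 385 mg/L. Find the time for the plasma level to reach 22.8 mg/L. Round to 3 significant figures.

C(t) = C₀ e^(−kt)  ⇒  t = ln(C₀/C) / k
t = ln(385/22.8) / 0.004200 = 2.826 / 0.004200 ≈ 673 minutes

673 minutes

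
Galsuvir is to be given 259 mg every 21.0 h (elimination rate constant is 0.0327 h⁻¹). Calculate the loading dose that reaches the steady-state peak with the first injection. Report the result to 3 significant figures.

Accumulation ratio R = 1 / (1 − e^(−kτ)) = 1 / (1 − e^(−0.03270×21.0)) = 1 / (1 − 0.5032) = 2.013
Loading dose = maintenance dose × R = 259 × 2.013 ≈ 521 mg

521 mg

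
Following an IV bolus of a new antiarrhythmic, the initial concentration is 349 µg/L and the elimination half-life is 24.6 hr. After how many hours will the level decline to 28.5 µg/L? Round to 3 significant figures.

88.9 hours

k = ln 2 / 24.6 = 0.02818 hr⁻¹
C(t) = C₀ e^(−kt)  ⇒  t = ln(C₀/C) / k
t = ln(349/28.5) / 0.02818 = 2.505 / 0.02818 ≈ 88.9 hours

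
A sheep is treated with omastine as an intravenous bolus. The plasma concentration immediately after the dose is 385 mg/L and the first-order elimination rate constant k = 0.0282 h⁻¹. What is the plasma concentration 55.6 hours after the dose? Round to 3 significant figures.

80.3 mg/L

C(t) = C₀ e^(−kt) = 385 × e^(−0.02820 × 55.6) = 385 × e^(−1.568) = 385 × 0.2085 ≈ 80.3 mg/L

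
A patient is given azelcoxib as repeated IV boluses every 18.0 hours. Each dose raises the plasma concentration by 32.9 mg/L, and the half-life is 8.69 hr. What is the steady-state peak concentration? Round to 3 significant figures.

k = ln 2 / 8.69 = 0.07976 hr⁻¹
Fraction remaining after one interval: e^(−kτ) = e^(−0.07976 × 18.0) = 0.2379
R = 1 / (1 − 0.2379) = 1.312
Css,max = 32.9 × 1.312 ≈ 43.2 mg/L

43.2 mg/L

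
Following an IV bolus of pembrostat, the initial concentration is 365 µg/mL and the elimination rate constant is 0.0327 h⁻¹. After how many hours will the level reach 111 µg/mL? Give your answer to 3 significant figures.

36.4 hours

C(t) = C₀ e^(−kt)  ⇒  t = ln(C₀/C) / k
t = ln(365/111) / 0.03270 = 1.190 / 0.03270 ≈ 36.4 hours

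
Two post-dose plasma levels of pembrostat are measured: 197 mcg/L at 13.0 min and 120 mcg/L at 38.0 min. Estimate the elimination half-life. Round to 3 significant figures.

35.0 minutes

k = ln(C₁/C₂) / (t₂ − t₁) = ln(197/120) / (38.0 − 13.0)
  = 0.4957 / 25.00 = 0.01983 min⁻¹
t½ = ln 2 / k = ln 2 / 0.01983 ≈ 35.0 minutes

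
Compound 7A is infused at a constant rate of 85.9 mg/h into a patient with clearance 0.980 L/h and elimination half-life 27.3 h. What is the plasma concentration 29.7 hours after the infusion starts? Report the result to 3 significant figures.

Css = rate / CL = 85.9 / 0.980 = 87.65 µg/mL
k = ln 2 / 27.3 = 0.02539 h⁻¹
C(t) = Css (1 − e^(−kt)) = 87.65 × (1 − e^(−0.7541)) = 87.65 × 0.5296 ≈ 46.4 µg/mL

46.4 µg/mL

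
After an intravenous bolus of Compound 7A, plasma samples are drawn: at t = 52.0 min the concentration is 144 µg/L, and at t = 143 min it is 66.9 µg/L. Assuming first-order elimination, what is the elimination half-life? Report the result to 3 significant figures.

k = ln(C₁/C₂) / (t₂ − t₁) = ln(144/66.9) / (143 − 52.0)
  = 0.7666 / 91.00 = 0.008424 min⁻¹
t½ = ln 2 / k = ln 2 / 0.008424 ≈ 82.3 minutes

82.3 minutes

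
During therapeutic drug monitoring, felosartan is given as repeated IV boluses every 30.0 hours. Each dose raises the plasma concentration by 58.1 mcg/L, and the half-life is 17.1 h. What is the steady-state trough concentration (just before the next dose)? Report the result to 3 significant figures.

24.5 mcg/L

k = ln 2 / 17.1 = 0.04053 h⁻¹
Fraction remaining after one interval: e^(−kτ) = e^(−0.04053 × 30.0) = 0.2964
R = 1 / (1 − 0.2964) = 1.421
Css,max = 58.1 × 1.421 = 82.58 mcg/L
Css,min = Css,max × e^(−kτ) = 82.58 × 0.2964 ≈ 24.5 mcg/L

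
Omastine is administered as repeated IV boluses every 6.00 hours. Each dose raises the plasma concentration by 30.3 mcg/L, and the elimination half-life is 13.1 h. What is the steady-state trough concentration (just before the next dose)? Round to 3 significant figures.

81.1 mcg/L

k = ln 2 / 13.1 = 0.05291 h⁻¹
Fraction remaining after one interval: e^(−kτ) = e^(−0.05291 × 6.00) = 0.7280
R = 1 / (1 − 0.7280) = 3.676
Css,max = 30.3 × 3.676 = 111.4 mcg/L
Css,min = Css,max × e^(−kτ) = 111.4 × 0.7280 ≈ 81.1 mcg/L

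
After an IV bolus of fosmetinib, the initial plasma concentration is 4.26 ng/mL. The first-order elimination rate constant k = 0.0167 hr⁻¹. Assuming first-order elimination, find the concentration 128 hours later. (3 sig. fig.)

0.502 ng/mL

C(t) = C₀ e^(−kt) = 4.26 × e^(−0.01670 × 128) = 4.26 × e^(−2.138) = 4.26 × 0.1179 ≈ 0.502 ng/mL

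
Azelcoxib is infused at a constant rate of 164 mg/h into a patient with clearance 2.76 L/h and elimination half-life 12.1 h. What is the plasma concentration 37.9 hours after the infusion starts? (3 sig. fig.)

52.6 mg/L

Css = rate / CL = 164 / 2.76 = 59.42 mg/L
k = ln 2 / 12.1 = 0.05728 h⁻¹
C(t) = Css (1 − e^(−kt)) = 59.42 × (1 − e^(−2.171)) = 59.42 × 0.8859 ≈ 52.6 mg/L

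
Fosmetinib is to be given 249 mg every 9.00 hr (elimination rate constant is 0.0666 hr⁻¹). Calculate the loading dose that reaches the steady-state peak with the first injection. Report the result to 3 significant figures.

Accumulation ratio R = 1 / (1 − e^(−kτ)) = 1 / (1 − e^(−0.06660×9.00)) = 1 / (1 − 0.5491) = 2.218
Loading dose = maintenance dose × R = 249 × 2.218 ≈ 552 mg

552 mg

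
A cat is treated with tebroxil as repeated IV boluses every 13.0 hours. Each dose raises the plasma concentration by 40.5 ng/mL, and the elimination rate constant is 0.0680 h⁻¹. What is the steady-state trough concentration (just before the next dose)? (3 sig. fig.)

28.5 ng/mL

Fraction remaining after one interval: e^(−kτ) = e^(−0.06800 × 13.0) = 0.4131
R = 1 / (1 − 0.4131) = 1.704
Css,max = 40.5 × 1.704 = 69.01 ng/mL
Css,min = Css,max × e^(−kτ) = 69.01 × 0.4131 ≈ 28.5 ng/mL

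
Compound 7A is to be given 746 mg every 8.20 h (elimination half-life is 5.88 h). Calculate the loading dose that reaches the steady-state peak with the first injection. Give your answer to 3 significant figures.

k = ln 2 / 5.88 = 0.1179 h⁻¹
Accumulation ratio R = 1 / (1 − e^(−kτ)) = 1 / (1 − e^(−0.1179×8.20)) = 1 / (1 − 0.3804) = 1.614
Loading dose = maintenance dose × R = 746 × 1.614 ≈ 1200 mg

1200 mg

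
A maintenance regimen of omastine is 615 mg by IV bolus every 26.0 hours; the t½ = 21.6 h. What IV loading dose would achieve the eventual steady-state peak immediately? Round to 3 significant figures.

k = ln 2 / 21.6 = 0.03209 h⁻¹
Accumulation ratio R = 1 / (1 − e^(−kτ)) = 1 / (1 − e^(−0.03209×26.0)) = 1 / (1 − 0.4342) = 1.767
Loading dose = maintenance dose × R = 615 × 1.767 ≈ 1090 mg

1090 mg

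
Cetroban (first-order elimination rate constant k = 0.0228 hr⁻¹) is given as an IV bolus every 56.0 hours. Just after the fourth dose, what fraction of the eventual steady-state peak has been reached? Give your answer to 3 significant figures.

0.994

f_n = 1 − e^(−nkτ) = 1 − e^(−4 × 0.02280 × 56.0) = 1 − e^(−5.107) = 1 − 0.006053 ≈ 0.994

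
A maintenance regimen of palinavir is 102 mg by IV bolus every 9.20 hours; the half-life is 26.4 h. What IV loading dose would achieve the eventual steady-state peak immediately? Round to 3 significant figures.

k = ln 2 / 26.4 = 0.02626 h⁻¹
Accumulation ratio R = 1 / (1 − e^(−kτ)) = 1 / (1 − e^(−0.02626×9.20)) = 1 / (1 − 0.7854) = 4.660
Loading dose = maintenance dose × R = 102 × 4.660 ≈ 475 mg

475 mg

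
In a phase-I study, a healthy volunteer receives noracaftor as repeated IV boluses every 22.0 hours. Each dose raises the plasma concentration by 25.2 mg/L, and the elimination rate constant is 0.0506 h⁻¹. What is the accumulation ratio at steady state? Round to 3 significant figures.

Fraction remaining after one interval: e^(−kτ) = e^(−0.05060 × 22.0) = 0.3285
R = 1 / (1 − 0.3285) = 1 / 0.6715 ≈ 1.49

1.49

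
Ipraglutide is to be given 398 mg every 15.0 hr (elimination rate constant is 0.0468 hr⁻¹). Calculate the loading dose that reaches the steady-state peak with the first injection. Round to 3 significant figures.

789 mg

Accumulation ratio R = 1 / (1 − e^(−kτ)) = 1 / (1 − e^(−0.04680×15.0)) = 1 / (1 − 0.4956) = 1.983
Loading dose = maintenance dose × R = 398 × 1.983 ≈ 789 mg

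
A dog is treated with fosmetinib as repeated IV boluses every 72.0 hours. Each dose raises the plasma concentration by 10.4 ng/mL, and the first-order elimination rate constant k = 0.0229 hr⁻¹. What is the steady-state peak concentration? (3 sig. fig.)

12.9 ng/mL

Fraction remaining after one interval: e^(−kτ) = e^(−0.02290 × 72.0) = 0.1923
R = 1 / (1 − 0.1923) = 1.238
Css,max = 10.4 × 1.238 ≈ 12.9 ng/mL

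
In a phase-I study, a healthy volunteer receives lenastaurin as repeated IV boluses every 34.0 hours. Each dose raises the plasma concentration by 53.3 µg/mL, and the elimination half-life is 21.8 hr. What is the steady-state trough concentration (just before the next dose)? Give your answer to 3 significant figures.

27.4 µg/mL

k = ln 2 / 21.8 = 0.03180 hr⁻¹
Fraction remaining after one interval: e^(−kτ) = e^(−0.03180 × 34.0) = 0.3392
R = 1 / (1 − 0.3392) = 1.513
Css,max = 53.3 × 1.513 = 80.66 µg/mL
Css,min = Css,max × e^(−kτ) = 80.66 × 0.3392 ≈ 27.4 µg/mL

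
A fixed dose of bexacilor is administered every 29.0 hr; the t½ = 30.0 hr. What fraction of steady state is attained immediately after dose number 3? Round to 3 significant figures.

0.866

k = ln 2 / 30.0 = 0.02310 hr⁻¹
f_n = 1 − e^(−nkτ) = 1 − e^(−3 × 0.02310 × 29.0) = 1 − e^(−2.010) = 1 − 0.1340 ≈ 0.866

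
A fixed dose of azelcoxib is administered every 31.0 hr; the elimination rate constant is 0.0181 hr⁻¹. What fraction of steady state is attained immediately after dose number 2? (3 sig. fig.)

f_n = 1 − e^(−nkτ) = 1 − e^(−2 × 0.01810 × 31.0) = 1 − e^(−1.122) = 1 − 0.3256 ≈ 0.674

0.674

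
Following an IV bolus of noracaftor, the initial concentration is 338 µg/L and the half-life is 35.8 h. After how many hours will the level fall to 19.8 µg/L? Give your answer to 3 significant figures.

k = ln 2 / 35.8 = 0.01936 h⁻¹
C(t) = C₀ e^(−kt)  ⇒  t = ln(C₀/C) / k
t = ln(338/19.8) / 0.01936 = 2.837 / 0.01936 ≈ 147 hours

147 hours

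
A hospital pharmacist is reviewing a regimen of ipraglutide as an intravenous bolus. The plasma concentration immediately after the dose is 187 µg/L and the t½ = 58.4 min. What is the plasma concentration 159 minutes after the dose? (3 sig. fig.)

28.3 µg/L

k = ln 2 / 58.4 = 0.01187 min⁻¹
C(t) = C₀ e^(−kt) = 187 × e^(−0.01187 × 159) = 187 × e^(−1.887) = 187 × 0.1515 ≈ 28.3 µg/L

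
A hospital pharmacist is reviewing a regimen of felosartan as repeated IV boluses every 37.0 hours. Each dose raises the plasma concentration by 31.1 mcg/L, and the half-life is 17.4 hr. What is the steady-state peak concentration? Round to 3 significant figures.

40.3 mcg/L

k = ln 2 / 17.4 = 0.03984 hr⁻¹
Fraction remaining after one interval: e^(−kτ) = e^(−0.03984 × 37.0) = 0.2290
R = 1 / (1 − 0.2290) = 1.297
Css,max = 31.1 × 1.297 ≈ 40.3 mcg/L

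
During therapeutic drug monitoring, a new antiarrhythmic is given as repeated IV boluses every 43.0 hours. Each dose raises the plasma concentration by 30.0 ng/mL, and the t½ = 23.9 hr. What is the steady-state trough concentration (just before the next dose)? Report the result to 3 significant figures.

12.1 ng/mL

k = ln 2 / 23.9 = 0.02900 hr⁻¹
Fraction remaining after one interval: e^(−kτ) = e^(−0.02900 × 43.0) = 0.2873
R = 1 / (1 − 0.2873) = 1.403
Css,max = 30.0 × 1.403 = 42.10 ng/mL
Css,min = Css,max × e^(−kτ) = 42.10 × 0.2873 ≈ 12.1 ng/mL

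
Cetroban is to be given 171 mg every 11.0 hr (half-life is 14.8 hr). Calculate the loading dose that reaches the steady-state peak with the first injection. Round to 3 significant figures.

425 mg

k = ln 2 / 14.8 = 0.04683 hr⁻¹
Accumulation ratio R = 1 / (1 − e^(−kτ)) = 1 / (1 − e^(−0.04683×11.0)) = 1 / (1 − 0.5974) = 2.484
Loading dose = maintenance dose × R = 171 × 2.484 ≈ 425 mg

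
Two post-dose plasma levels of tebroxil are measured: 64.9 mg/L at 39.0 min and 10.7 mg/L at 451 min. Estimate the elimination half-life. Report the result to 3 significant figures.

k = ln(C₁/C₂) / (t₂ − t₁) = ln(64.9/10.7) / (451 − 39.0)
  = 1.803 / 412.0 = 0.004375 min⁻¹
t½ = ln 2 / k = ln 2 / 0.004375 ≈ 158 minutes

158 minutes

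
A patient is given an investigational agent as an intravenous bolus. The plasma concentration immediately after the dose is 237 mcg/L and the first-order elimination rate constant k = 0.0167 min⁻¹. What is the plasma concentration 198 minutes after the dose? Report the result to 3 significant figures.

C(t) = C₀ e^(−kt) = 237 × e^(−0.01670 × 198) = 237 × e^(−3.307) = 237 × 0.03664 ≈ 8.68 mcg/L

8.68 mcg/L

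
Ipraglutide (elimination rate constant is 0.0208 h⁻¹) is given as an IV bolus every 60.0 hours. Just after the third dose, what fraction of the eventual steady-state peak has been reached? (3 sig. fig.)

f_n = 1 − e^(−nkτ) = 1 − e^(−3 × 0.02080 × 60.0) = 1 − e^(−3.744) = 1 − 0.02366 ≈ 0.976

0.976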